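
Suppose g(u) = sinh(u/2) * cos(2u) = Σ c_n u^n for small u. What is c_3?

Multiply the two series term by term and collect like powers.
g(0) = 0
g′(0) = 1/2
g′′(0) = 0
g′′′(0) = -47/8
So c_3 = g′′′(0)/3! = -47/48.

-47/48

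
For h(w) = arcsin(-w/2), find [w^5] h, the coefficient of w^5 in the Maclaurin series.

c_5 = h^(5)(0)/5! = -3/1280.

-3/1280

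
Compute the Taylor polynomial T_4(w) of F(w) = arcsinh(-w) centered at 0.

w^3/6 - w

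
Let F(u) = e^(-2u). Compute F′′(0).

Apply the Taylor formula c_k = f^(k)(a)/k!.
The coefficient of u^2 in the expansion is 2, so F′′(0) = 2! * (2) = 4.

4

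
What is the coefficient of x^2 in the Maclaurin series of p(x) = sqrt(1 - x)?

-1/8

p(0) = 1
p′(0) = -1/2
p′′(0) = -1/4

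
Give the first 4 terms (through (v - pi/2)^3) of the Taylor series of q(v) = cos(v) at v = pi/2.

Compute the successive derivatives at the expansion point and divide by k!.
[(v - pi/2)^0] = 0;  [(v - pi/2)^1] = -1;  [(v - pi/2)^2] = 0;  [(v - pi/2)^3] = 1/6.

(v - pi/2)^3/6 - (v - pi/2)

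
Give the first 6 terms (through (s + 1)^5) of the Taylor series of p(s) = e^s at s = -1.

(s + 1)^5*e^(-1)/120 + (s + 1)^4*e^(-1)/24 + (s + 1)^3*e^(-1)/6 + (s + 1)^2*e^(-1)/2 + (s + 1)*e^(-1) + e^(-1)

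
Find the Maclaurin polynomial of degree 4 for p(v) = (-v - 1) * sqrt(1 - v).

Distribute the polynomial across the series and collect like powers.
[v^0] = -1;  [v^1] = -1/2;  [v^2] = 5/8;  [v^3] = 3/16;  [v^4] = 13/128.

13*v^4/128 + 3*v^3/16 + 5*v^2/8 - v/2 - 1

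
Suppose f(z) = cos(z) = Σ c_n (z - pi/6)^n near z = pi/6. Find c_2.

-sqrt(3)/4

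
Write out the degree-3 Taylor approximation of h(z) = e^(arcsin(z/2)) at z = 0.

z^3/24 + z^2/8 + z/2 + 1

Compose series: expand the inner function first, then feed it into the outer expansion.
h(0) = 1
h′(0) = 1/2
h′′(0) = 1/4
h′′′(0) = 1/4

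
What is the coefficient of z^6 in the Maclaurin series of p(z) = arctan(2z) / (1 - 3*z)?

2166/5

Multiply the numerator's expansion by the denominator's geometric series.
p(0) = 0
p′(0) = 2
p′′(0) = 12
p′′′(0) = 92
p^(4)(0) = 1104
p^(5)(0) = 17328
p^(6)(0) = 311904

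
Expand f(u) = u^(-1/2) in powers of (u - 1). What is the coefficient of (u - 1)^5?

-63/256

Compute the successive derivatives at the expansion point and divide by k!.
[(u - 1)^0] = 1;  [(u - 1)^1] = -1/2;  [(u - 1)^2] = 3/8;  [(u - 1)^3] = -5/16;  [(u - 1)^4] = 35/128;  [(u - 1)^5] = -63/256.
So c_5 = f^(5)(1)/5! = -63/256.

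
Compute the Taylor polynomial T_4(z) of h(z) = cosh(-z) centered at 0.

z^4/24 + z^2/2 + 1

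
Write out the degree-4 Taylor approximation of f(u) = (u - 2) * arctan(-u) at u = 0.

u^4/3 - 2*u^3/3 - u^2 + 2*u

Multiply each power in the prefactor through the base expansion.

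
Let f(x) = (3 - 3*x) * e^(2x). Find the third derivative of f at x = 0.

Distribute the polynomial across the series and collect like powers.
From the series, [x^3] f = -2; multiply by 3! = 6 to get -12.

-12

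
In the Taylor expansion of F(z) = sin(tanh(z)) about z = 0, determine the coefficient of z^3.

Let u equal the inner series; expand the outer function in u and truncate.
So c_3 = F′′′(0)/3! = -1/2.

-1/2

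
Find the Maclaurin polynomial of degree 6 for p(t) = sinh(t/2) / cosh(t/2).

Divide the numerator series by the denominator series (power-series long division).
p(0) = 0
p′(0) = 1/2
p′′(0) = 0
p′′′(0) = -1/4
p^(4)(0) = 0
p^(5)(0) = 1/2
p^(6)(0) = 0
Then c_k = p^(k)(0)/k! gives each Taylor coefficient.

t^5/240 - t^3/24 + t/2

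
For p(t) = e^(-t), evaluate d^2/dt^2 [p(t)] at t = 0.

1

The coefficient of t^2 in the expansion is 1/2, so p′′(0) = 2! * (1/2) = 1.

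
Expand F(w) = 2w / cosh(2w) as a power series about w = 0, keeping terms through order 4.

Write the quotient as an unknown series and match coefficients against numerator = denominator · series.
F(0) = 0
F′(0) = 2
F′′(0) = 0
F′′′(0) = -24
F^(4)(0) = 0

-4*w^3 + 2*w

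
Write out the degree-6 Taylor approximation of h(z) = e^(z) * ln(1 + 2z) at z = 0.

-53*z^6/9 + 209*z^5/60 - 2*z^4 + 5*z^3/3 + 2*z

Multiply the two series term by term and collect like powers.
[z^0] = 0;  [z^1] = 2;  [z^2] = 0;  [z^3] = 5/3;  [z^4] = -2;  [z^5] = 209/60;  [z^6] = -53/9.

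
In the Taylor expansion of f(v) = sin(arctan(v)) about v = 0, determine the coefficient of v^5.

Compose series: expand the inner function first, then feed it into the outer expansion.
[v^0] = 0;  [v^1] = 1;  [v^2] = 0;  [v^3] = -1/2;  [v^4] = 0;  [v^5] = 3/8.

3/8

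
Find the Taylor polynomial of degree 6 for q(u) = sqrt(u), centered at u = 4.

-21*(u - 4)^6/2097152 + 7*(u - 4)^5/131072 - 5*(u - 4)^4/16384 + (u - 4)^3/512 - (u - 4)^2/64 + (u - 4)/4 + 2

Compute the successive derivatives at the expansion point and divide by k!.
[(u - 4)^0] = 2;  [(u - 4)^1] = 1/4;  [(u - 4)^2] = -1/64;  [(u - 4)^3] = 1/512;  [(u - 4)^4] = -5/16384;  [(u - 4)^5] = 7/131072;  [(u - 4)^6] = -21/2097152.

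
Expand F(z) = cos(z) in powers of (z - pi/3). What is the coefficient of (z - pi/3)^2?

-1/4

Differentiate repeatedly and evaluate at the center.
F(pi/3) = 1/2
F′(pi/3) = -sqrt(3)/2
F′′(pi/3) = -1/2
Dividing each by k! gives the coefficients c_0, ..., c_2.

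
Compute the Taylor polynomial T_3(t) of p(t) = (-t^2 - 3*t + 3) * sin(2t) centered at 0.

Shift and add copies of the series according to the polynomial's terms.

-6*t^3 - 6*t^2 + 6*t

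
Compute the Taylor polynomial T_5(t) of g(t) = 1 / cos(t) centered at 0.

Write the quotient as an unknown series and match coefficients against numerator = denominator · series.
g(0) = 1
g′(0) = 0
g′′(0) = 1
g′′′(0) = 0
g^(4)(0) = 5
g^(5)(0) = 0

5*t^4/24 + t^2/2 + 1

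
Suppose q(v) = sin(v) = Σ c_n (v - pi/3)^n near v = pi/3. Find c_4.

[(v - pi/3)^0] = sqrt(3)/2;  [(v - pi/3)^1] = 1/2;  [(v - pi/3)^2] = -sqrt(3)/4;  [(v - pi/3)^3] = -1/12;  [(v - pi/3)^4] = sqrt(3)/48.
So c_4 = q^(4)(pi/3)/4! = sqrt(3)/48.

sqrt(3)/48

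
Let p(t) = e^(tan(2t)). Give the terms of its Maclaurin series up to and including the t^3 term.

4*t^3 + 2*t^2 + 2*t + 1

Let u equal the inner series; expand the outer function in u and truncate.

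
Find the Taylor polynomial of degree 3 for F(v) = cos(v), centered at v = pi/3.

sqrt(3)*(v - pi/3)^3/12 - (v - pi/3)^2/4 - sqrt(3)*(v - pi/3)/2 + 1/2

F(pi/3) = 1/2
F′(pi/3) = -sqrt(3)/2
F′′(pi/3) = -1/2
F′′′(pi/3) = sqrt(3)/2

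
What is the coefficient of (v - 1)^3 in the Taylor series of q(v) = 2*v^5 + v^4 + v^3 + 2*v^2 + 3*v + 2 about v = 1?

[(v - 1)^0] = 11;  [(v - 1)^1] = 24;  [(v - 1)^2] = 31;  [(v - 1)^3] = 25.
So c_3 = q′′′(1)/3! = 25.

25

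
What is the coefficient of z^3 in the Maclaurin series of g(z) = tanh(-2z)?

8/3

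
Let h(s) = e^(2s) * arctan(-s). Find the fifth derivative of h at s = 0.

Take the Cauchy product of the two expansions.
From the series, [s^5] h = -1/5; multiply by 5! = 120 to get -24.

-24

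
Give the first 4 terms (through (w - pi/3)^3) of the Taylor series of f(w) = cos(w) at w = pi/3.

Compute the successive derivatives at the expansion point and divide by k!.
f(pi/3) = 1/2
f′(pi/3) = -sqrt(3)/2
f′′(pi/3) = -1/2
f′′′(pi/3) = sqrt(3)/2

sqrt(3)*(w - pi/3)^3/12 - (w - pi/3)^2/4 - sqrt(3)*(w - pi/3)/2 + 1/2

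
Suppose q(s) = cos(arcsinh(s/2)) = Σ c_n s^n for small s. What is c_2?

Substitute the inner expansion into the outer series and collect powers.
q(0) = 1
q′(0) = 0
q′′(0) = -1/4

-1/8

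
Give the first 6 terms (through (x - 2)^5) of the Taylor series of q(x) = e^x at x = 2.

q(2) = e^(2)
q′(2) = e^(2)
q′′(2) = e^(2)
q′′′(2) = e^(2)
q^(4)(2) = e^(2)
q^(5)(2) = e^(2)

(x - 2)^5*e^(2)/120 + (x - 2)^4*e^(2)/24 + (x - 2)^3*e^(2)/6 + (x - 2)^2*e^(2)/2 + (x - 2)*e^(2) + e^(2)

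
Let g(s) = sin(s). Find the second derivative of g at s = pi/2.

-1

Compute the successive derivatives at the expansion point and divide by k!.
The coefficient of (s - pi/2)^2 in the expansion is -1/2, so g′′(pi/2) = 2! * (-1/2) = -1.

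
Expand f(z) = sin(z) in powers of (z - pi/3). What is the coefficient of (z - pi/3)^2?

[(z - pi/3)^0] = sqrt(3)/2;  [(z - pi/3)^1] = 1/2;  [(z - pi/3)^2] = -sqrt(3)/4.
So c_2 = f′′(pi/3)/2! = -sqrt(3)/4.

-sqrt(3)/4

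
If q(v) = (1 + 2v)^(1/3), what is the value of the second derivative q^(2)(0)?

From the series, [v^2] q = -4/9; multiply by 2! = 2 to get -8/9.

-8/9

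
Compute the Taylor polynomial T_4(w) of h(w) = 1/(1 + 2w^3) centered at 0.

Apply the Taylor formula c_k = f^(k)(a)/k!.
h(0) = 1
h′(0) = 0
h′′(0) = 0
h′′′(0) = -12
h^(4)(0) = 0

1 - 2*w^3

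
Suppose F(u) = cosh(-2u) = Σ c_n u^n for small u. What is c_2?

2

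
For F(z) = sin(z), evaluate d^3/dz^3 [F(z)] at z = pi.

Use the known series and substitute for the argument.
The coefficient of (z - pi)^3 in the expansion is 1/6, so F′′′(pi) = 3! * (1/6) = 1.

1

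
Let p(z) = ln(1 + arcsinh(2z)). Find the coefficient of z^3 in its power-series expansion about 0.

4/3

Substitute the inner expansion into the outer series and collect powers.
p(0) = 0
p′(0) = 2
p′′(0) = -4
p′′′(0) = 8
The Taylor polynomial is Σ p^(k)(0)/k! · z^k.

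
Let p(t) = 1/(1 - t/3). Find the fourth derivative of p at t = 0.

8/27

The coefficient of t^4 in the expansion is 1/81, so p^(4)(0) = 4! * (1/81) = 8/27.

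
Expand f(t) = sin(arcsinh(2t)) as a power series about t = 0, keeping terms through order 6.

Compose series: expand the inner function first, then feed it into the outer expansion.
f(0) = 0
f′(0) = 2
f′′(0) = 0
f′′′(0) = -16
f^(4)(0) = 0
f^(5)(0) = 640
f^(6)(0) = 0
The Taylor polynomial is Σ f^(k)(0)/k! · t^k.

16*t^5/3 - 8*t^3/3 + 2*t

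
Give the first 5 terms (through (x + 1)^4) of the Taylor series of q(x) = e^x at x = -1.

(x + 1)^4*e^(-1)/24 + (x + 1)^3*e^(-1)/6 + (x + 1)^2*e^(-1)/2 + (x + 1)*e^(-1) + e^(-1)

[(x + 1)^0] = e^(-1);  [(x + 1)^1] = e^(-1);  [(x + 1)^2] = e^(-1)/2;  [(x + 1)^3] = e^(-1)/6;  [(x + 1)^4] = e^(-1)/24.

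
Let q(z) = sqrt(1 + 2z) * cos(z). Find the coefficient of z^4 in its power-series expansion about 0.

-1/3

Multiply the two series term by term and collect like powers.
So c_4 = q^(4)(0)/4! = -1/3.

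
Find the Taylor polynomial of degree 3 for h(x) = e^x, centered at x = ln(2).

Compute the successive derivatives at the expansion point and divide by k!.
h(ln(2)) = 2
h′(ln(2)) = 2
h′′(ln(2)) = 2
h′′′(ln(2)) = 2

(x - ln(2))^3/3 + (x - ln(2))^2 + 2*(x - ln(2)) + 2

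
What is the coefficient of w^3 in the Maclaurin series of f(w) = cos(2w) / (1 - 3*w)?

21

Use 1/(1 - r) = Σ r^k on the denominator, then take the Cauchy product.
[w^0] = 1;  [w^1] = 3;  [w^2] = 7;  [w^3] = 21.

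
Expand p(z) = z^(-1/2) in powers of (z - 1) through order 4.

35*(z - 1)^4/128 - 5*(z - 1)^3/16 + 3*(z - 1)^2/8 - (z - 1)/2 + 1

[(z - 1)^0] = 1;  [(z - 1)^1] = -1/2;  [(z - 1)^2] = 3/8;  [(z - 1)^3] = -5/16;  [(z - 1)^4] = 35/128.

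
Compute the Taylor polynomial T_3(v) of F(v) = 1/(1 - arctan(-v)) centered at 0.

Compose series: expand the inner function first, then feed it into the outer expansion.
F(0) = 1
F′(0) = -1
F′′(0) = 2
F′′′(0) = -4
Dividing each by k! gives the coefficients c_0, ..., c_3.

-2*v^3/3 + v^2 - v + 1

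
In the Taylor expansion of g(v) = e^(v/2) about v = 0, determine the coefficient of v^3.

1/48

g(0) = 1
g′(0) = 1/2
g′′(0) = 1/4
g′′′(0) = 1/8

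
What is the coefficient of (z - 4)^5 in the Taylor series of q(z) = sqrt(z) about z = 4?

7/131072

q(4) = 2
q′(4) = 1/4
q′′(4) = -1/32
q′′′(4) = 3/256
q^(4)(4) = -15/2048
q^(5)(4) = 105/16384
Then c_k = q^(k)(4)/k! gives each Taylor coefficient.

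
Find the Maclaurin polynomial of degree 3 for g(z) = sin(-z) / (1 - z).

-5*z^3/6 - z^2 - z

Write out both Maclaurin series and multiply, keeping only the needed powers.
g(0) = 0
g′(0) = -1
g′′(0) = -2
g′′′(0) = -5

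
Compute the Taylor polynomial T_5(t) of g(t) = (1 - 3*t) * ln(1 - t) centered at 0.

11*t^5/20 + 3*t^4/4 + 7*t^3/6 + 5*t^2/2 - t

Shift and add copies of the series according to the polynomial's terms.
g(0) = 0
g′(0) = -1
g′′(0) = 5
g′′′(0) = 7
g^(4)(0) = 18
g^(5)(0) = 66
Dividing each by k! gives the coefficients c_0, ..., c_5.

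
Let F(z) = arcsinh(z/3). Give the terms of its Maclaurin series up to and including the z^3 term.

Differentiate repeatedly and evaluate at the center.
F(0) = 0
F′(0) = 1/3
F′′(0) = 0
F′′′(0) = -1/27
The Taylor polynomial is Σ F^(k)(0)/k! · z^k.

-z^3/162 + z/3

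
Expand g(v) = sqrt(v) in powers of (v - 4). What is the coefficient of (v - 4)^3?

g(4) = 2
g′(4) = 1/4
g′′(4) = -1/32
g′′′(4) = 3/256

1/512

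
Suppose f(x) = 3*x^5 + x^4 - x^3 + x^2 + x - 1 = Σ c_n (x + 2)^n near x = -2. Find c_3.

Use the known series and substitute for the argument.
[(x + 2)^0] = -71;  [(x + 2)^1] = 193;  [(x + 2)^2] = -209;  [(x + 2)^3] = 111.
So c_3 = f′′′(-2)/3! = 111.

111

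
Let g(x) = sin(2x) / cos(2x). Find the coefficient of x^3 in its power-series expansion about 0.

Invert the denominator's series and multiply.
[x^0] = 0;  [x^1] = 2;  [x^2] = 0;  [x^3] = 8/3.

8/3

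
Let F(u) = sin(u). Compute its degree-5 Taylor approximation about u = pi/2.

F(pi/2) = 1
F′(pi/2) = 0
F′′(pi/2) = -1
F′′′(pi/2) = 0
F^(4)(pi/2) = 1
F^(5)(pi/2) = 0

(u - pi/2)^4/24 - (u - pi/2)^2/2 + 1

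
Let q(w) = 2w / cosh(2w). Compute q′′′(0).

-24

Write the quotient as an unknown series and match coefficients against numerator = denominator · series.
From the series, [w^3] q = -4; multiply by 3! = 6 to get -24.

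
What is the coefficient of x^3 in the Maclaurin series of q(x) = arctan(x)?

-1/3

Use the known series and substitute for the argument.
[x^0] = 0;  [x^1] = 1;  [x^2] = 0;  [x^3] = -1/3.
So c_3 = q′′′(0)/3! = -1/3.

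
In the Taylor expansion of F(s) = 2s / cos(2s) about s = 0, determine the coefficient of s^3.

Write the quotient as an unknown series and match coefficients against numerator = denominator · series.
F(0) = 0
F′(0) = 2
F′′(0) = 0
F′′′(0) = 24
Then c_k = F^(k)(0)/k! gives each Taylor coefficient.

4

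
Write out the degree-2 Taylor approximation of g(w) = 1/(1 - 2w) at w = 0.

g(0) = 1
g′(0) = 2
g′′(0) = 8

4*w^2 + 2*w + 1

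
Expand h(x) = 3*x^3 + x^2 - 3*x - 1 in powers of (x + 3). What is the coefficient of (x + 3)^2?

-26

Use the known series and substitute for the argument.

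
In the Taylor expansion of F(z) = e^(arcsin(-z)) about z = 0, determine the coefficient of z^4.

Compose series: expand the inner function first, then feed it into the outer expansion.
[z^0] = 1;  [z^1] = -1;  [z^2] = 1/2;  [z^3] = -1/3;  [z^4] = 5/24.

5/24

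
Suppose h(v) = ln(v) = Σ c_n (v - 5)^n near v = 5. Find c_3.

h(5) = ln(5)
h′(5) = 1/5
h′′(5) = -1/25
h′′′(5) = 2/125

1/375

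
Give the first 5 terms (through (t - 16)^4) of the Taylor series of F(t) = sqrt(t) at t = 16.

F(16) = 4
F′(16) = 1/8
F′′(16) = -1/256
F′′′(16) = 3/8192
F^(4)(16) = -15/262144

-5*(t - 16)^4/2097152 + (t - 16)^3/16384 - (t - 16)^2/512 + (t - 16)/8 + 4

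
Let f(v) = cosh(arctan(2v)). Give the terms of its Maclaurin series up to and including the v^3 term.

2*v^2 + 1

Substitute the inner expansion into the outer series and collect powers.
f(0) = 1
f′(0) = 0
f′′(0) = 4
f′′′(0) = 0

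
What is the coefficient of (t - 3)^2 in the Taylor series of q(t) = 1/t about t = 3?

1/27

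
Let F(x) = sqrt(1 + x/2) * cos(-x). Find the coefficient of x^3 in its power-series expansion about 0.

Take the Cauchy product of the two expansions.
F(0) = 1
F′(0) = 1/4
F′′(0) = -17/16
F′′′(0) = -45/64
The Taylor polynomial is Σ F^(k)(0)/k! · x^k.

-15/128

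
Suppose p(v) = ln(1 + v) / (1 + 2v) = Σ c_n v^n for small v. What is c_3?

Take the Cauchy product of the two expansions.
p(0) = 0
p′(0) = 1
p′′(0) = -5
p′′′(0) = 32
So c_3 = p′′′(0)/3! = 16/3.

16/3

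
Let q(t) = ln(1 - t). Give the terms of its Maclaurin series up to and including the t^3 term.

Use the known series and substitute for the argument.
[t^0] = 0;  [t^1] = -1;  [t^2] = -1/2;  [t^3] = -1/3.

-t^3/3 - t^2/2 - t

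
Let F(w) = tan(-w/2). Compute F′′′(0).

Use the known series and substitute for the argument.
The coefficient of w^3 in the expansion is -1/24, so F′′′(0) = 3! * (-1/24) = -1/4.

-1/4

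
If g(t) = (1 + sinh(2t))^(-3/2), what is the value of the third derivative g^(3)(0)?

-117

Compose series: expand the inner function first, then feed it into the outer expansion.
The coefficient of t^3 in the expansion is -39/2, so g′′′(0) = 3! * (-39/2) = -117.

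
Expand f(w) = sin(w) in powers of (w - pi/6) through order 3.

-sqrt(3)*(w - pi/6)^3/12 - (w - pi/6)^2/4 + sqrt(3)*(w - pi/6)/2 + 1/2

f(pi/6) = 1/2
f′(pi/6) = sqrt(3)/2
f′′(pi/6) = -1/2
f′′′(pi/6) = -sqrt(3)/2
Dividing each by k! gives the coefficients c_0, ..., c_3.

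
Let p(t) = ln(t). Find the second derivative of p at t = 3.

-1/9

The coefficient of (t - 3)^2 in the expansion is -1/18, so p′′(3) = 2! * (-1/18) = -1/9.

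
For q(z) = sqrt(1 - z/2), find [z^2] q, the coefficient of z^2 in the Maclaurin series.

q(0) = 1
q′(0) = -1/4
q′′(0) = -1/16

-1/32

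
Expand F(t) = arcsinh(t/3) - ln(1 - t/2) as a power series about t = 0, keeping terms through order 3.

Combine the two series term by term.

23*t^3/648 + t^2/8 + 5*t/6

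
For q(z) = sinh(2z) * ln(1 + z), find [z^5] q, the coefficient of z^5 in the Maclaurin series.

Expand each factor separately, then convolve coefficients.
q(0) = 0
q′(0) = 0
q′′(0) = 4
q′′′(0) = -6
q^(4)(0) = 48
q^(5)(0) = -140

-7/6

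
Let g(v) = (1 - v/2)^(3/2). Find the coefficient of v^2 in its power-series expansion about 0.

g(0) = 1
g′(0) = -3/4
g′′(0) = 3/16
So c_2 = g′′(0)/2! = 3/32.

3/32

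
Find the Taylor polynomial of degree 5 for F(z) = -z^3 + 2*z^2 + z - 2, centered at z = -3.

F(-3) = 40
F′(-3) = -38
F′′(-3) = 22
F′′′(-3) = -6
F^(4)(-3) = 0
F^(5)(-3) = 0

-(z + 3)^3 + 11*(z + 3)^2 - 38*(z + 3) + 40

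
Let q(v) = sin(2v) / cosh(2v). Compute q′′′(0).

-32

Invert the denominator's series and multiply.
The coefficient of v^3 in the expansion is -16/3, so q′′′(0) = 3! * (-16/3) = -32.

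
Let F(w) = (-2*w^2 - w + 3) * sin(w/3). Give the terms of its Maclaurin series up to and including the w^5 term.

121*w^5/9720 + w^4/162 - 37*w^3/54 - w^2/3 + w

Distribute the polynomial across the series and collect like powers.
F(0) = 0
F′(0) = 1
F′′(0) = -2/3
F′′′(0) = -37/9
F^(4)(0) = 4/27
F^(5)(0) = 121/81
Then c_k = F^(k)(0)/k! gives each Taylor coefficient.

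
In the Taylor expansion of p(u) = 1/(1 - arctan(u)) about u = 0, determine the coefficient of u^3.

Substitute the inner expansion into the outer series and collect powers.
[u^0] = 1;  [u^1] = 1;  [u^2] = 1;  [u^3] = 2/3.

2/3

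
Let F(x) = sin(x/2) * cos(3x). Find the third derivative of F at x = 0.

Expand each factor separately, then convolve coefficients.
The coefficient of x^3 in the expansion is -109/48, so F′′′(0) = 3! * (-109/48) = -109/8.

-109/8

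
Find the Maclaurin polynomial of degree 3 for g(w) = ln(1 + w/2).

w^3/24 - w^2/8 + w/2

g(0) = 0
g′(0) = 1/2
g′′(0) = -1/4
g′′′(0) = 1/4
Dividing each by k! gives the coefficients c_0, ..., c_3.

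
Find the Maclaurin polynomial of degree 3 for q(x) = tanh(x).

-x^3/3 + x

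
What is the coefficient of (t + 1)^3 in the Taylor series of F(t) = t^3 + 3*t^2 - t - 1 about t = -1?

F(-1) = 2
F′(-1) = -4
F′′(-1) = 0
F′′′(-1) = 6

1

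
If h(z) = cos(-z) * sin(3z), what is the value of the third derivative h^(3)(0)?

-36

Write out both Maclaurin series and multiply, keeping only the needed powers.
From the series, [z^3] h = -6; multiply by 3! = 6 to get -36.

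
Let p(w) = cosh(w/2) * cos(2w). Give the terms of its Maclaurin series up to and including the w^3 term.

Take the Cauchy product of the two expansions.
p(0) = 1
p′(0) = 0
p′′(0) = -15/4
p′′′(0) = 0
Then c_k = p^(k)(0)/k! gives each Taylor coefficient.

1 - 15*w^2/8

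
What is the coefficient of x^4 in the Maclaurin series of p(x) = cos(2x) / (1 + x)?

-1/3

Multiply the two series term by term and collect like powers.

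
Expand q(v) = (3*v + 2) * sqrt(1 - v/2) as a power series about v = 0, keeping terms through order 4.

Distribute the polynomial across the series and collect like powers.
[v^0] = 2;  [v^1] = 5/2;  [v^2] = -13/16;  [v^3] = -7/64;  [v^4] = -29/1024.

-29*v^4/1024 - 7*v^3/64 - 13*v^2/16 + 5*v/2 + 2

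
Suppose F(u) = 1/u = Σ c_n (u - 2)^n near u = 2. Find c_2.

1/8

[(u - 2)^0] = 1/2;  [(u - 2)^1] = -1/4;  [(u - 2)^2] = 1/8.
So c_2 = F′′(2)/2! = 1/8.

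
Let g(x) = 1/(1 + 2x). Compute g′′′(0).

The coefficient of x^3 in the expansion is -8, so g′′′(0) = 3! * (-8) = -48.

-48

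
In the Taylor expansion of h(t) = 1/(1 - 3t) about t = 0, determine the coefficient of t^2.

9

h(0) = 1
h′(0) = 3
h′′(0) = 18
The Taylor polynomial is Σ h^(k)(0)/k! · t^k.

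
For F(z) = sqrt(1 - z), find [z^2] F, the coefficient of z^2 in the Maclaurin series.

-1/8

F(0) = 1
F′(0) = -1/2
F′′(0) = -1/4
Then c_k = F^(k)(0)/k! gives each Taylor coefficient.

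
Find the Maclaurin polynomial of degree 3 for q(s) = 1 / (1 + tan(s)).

Use the geometric series for the reciprocal, then substitute.

-4*s^3/3 + s^2 - s + 1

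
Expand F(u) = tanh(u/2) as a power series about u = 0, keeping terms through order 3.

-u^3/24 + u/2

F(0) = 0
F′(0) = 1/2
F′′(0) = 0
F′′′(0) = -1/4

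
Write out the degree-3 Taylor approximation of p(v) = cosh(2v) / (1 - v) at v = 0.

3*v^3 + 3*v^2 + v + 1

Multiply the two series term by term and collect like powers.
p(0) = 1
p′(0) = 1
p′′(0) = 6
p′′′(0) = 18
Dividing each by k! gives the coefficients c_0, ..., c_3.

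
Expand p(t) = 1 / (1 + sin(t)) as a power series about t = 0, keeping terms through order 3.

Expand as Σ (-1)^k u^k with u equal to the inner function's series.
[t^0] = 1;  [t^1] = -1;  [t^2] = 1;  [t^3] = -5/6.

-5*t^3/6 + t^2 - t + 1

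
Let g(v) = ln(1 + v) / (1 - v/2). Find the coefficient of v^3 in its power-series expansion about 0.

Expand each factor separately, then convolve coefficients.
g(0) = 0
g′(0) = 1
g′′(0) = 0
g′′′(0) = 2

1/3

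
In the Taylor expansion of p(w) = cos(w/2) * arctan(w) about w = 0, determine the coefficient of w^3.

-11/24

Multiply the two series term by term and collect like powers.
[w^0] = 0;  [w^1] = 1;  [w^2] = 0;  [w^3] = -11/24.
So c_3 = p′′′(0)/3! = -11/24.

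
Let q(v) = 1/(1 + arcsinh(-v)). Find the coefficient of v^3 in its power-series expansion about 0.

5/6

Let u equal the inner series; expand the outer function in u and truncate.
q(0) = 1
q′(0) = 1
q′′(0) = 2
q′′′(0) = 5
So c_3 = q′′′(0)/3! = 5/6.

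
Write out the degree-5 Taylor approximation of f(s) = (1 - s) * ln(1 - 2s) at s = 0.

Shift and add copies of the series according to the polynomial's terms.

-12*s^5/5 - 4*s^4/3 - 2*s^3/3 - 2*s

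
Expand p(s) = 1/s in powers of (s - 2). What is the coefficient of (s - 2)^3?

Differentiate repeatedly and evaluate at the center.
[(s - 2)^0] = 1/2;  [(s - 2)^1] = -1/4;  [(s - 2)^2] = 1/8;  [(s - 2)^3] = -1/16.
So c_3 = p′′′(2)/3! = -1/16.

-1/16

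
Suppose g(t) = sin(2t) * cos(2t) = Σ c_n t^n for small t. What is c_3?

-16/3

Expand each factor separately, then convolve coefficients.
[t^0] = 0;  [t^1] = 2;  [t^2] = 0;  [t^3] = -16/3.
So c_3 = g′′′(0)/3! = -16/3.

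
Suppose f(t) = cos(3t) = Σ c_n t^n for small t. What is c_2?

[t^0] = 1;  [t^1] = 0;  [t^2] = -9/2.

-9/2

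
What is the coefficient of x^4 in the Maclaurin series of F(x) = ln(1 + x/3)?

-1/324

Differentiate repeatedly and evaluate at the center.
F(0) = 0
F′(0) = 1/3
F′′(0) = -1/9
F′′′(0) = 2/27
F^(4)(0) = -2/27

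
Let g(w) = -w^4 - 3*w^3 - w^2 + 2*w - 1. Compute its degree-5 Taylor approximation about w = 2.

[(w - 2)^0] = -41;  [(w - 2)^1] = -70;  [(w - 2)^2] = -43;  [(w - 2)^3] = -11;  [(w - 2)^4] = -1;  [(w - 2)^5] = 0.

-(w - 2)^4 - 11*(w - 2)^3 - 43*(w - 2)^2 - 70*(w - 2) - 41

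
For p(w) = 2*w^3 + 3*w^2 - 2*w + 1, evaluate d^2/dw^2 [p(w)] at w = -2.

-18

The coefficient of (w + 2)^2 in the expansion is -9, so p′′(-2) = 2! * (-9) = -18.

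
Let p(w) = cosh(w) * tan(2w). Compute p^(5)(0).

Multiply the two series term by term and collect like powers.
The coefficient of w^5 in the expansion is 341/60, so p^(5)(0) = 5! * (341/60) = 682.

682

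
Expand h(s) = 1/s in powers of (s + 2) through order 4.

-(s + 2)^4/32 - (s + 2)^3/16 - (s + 2)^2/8 - (s + 2)/4 - 1/2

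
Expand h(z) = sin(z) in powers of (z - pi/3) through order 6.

-sqrt(3)*(z - pi/3)^6/1440 + (z - pi/3)^5/240 + sqrt(3)*(z - pi/3)^4/48 - (z - pi/3)^3/12 - sqrt(3)*(z - pi/3)^2/4 + (z - pi/3)/2 + sqrt(3)/2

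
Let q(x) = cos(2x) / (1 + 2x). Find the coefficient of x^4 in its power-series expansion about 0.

26/3

Multiply the two series term by term and collect like powers.
q(0) = 1
q′(0) = -2
q′′(0) = 4
q′′′(0) = -24
q^(4)(0) = 208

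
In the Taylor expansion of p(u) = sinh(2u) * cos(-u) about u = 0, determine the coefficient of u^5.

-19/60

Take the Cauchy product of the two expansions.
[u^0] = 0;  [u^1] = 2;  [u^2] = 0;  [u^3] = 1/3;  [u^4] = 0;  [u^5] = -19/60.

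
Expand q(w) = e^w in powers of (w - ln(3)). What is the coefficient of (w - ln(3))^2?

3/2

[(w - ln(3))^0] = 3;  [(w - ln(3))^1] = 3;  [(w - ln(3))^2] = 3/2.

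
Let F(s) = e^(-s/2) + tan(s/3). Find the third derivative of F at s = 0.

Add the two expansions coefficient-wise.
The coefficient of s^3 in the expansion is -11/1296, so F′′′(0) = 3! * (-11/1296) = -11/216.

-11/216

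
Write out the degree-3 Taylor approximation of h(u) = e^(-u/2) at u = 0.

-u^3/48 + u^2/8 - u/2 + 1

Use the known series and substitute for the argument.
h(0) = 1
h′(0) = -1/2
h′′(0) = 1/4
h′′′(0) = -1/8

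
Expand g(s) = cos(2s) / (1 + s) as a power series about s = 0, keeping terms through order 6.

-19*s^6/45 + s^5/3 - s^4/3 + s^3 - s^2 - s + 1

Multiply the two series term by term and collect like powers.
g(0) = 1
g′(0) = -1
g′′(0) = -2
g′′′(0) = 6
g^(4)(0) = -8
g^(5)(0) = 40
g^(6)(0) = -304
The Taylor polynomial is Σ g^(k)(0)/k! · s^k.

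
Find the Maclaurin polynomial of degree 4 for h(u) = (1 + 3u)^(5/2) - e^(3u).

-837*u^4/128 + 63*u^3/16 + 99*u^2/8 + 9*u/2

Add the two expansions coefficient-wise.
h(0) = 0
h′(0) = 9/2
h′′(0) = 99/4
h′′′(0) = 189/8
h^(4)(0) = -2511/16
Then c_k = h^(k)(0)/k! gives each Taylor coefficient.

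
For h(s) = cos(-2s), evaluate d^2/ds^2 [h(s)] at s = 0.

-4

Differentiate repeatedly and evaluate at the center.
The coefficient of s^2 in the expansion is -2, so h′′(0) = 2! * (-2) = -4.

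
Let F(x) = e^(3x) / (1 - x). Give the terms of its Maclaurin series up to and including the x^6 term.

Take the Cauchy product of the two expansions.
F(0) = 1
F′(0) = 4
F′′(0) = 17
F′′′(0) = 78
F^(4)(0) = 393
F^(5)(0) = 2208
F^(6)(0) = 13977
The Taylor polynomial is Σ F^(k)(0)/k! · x^k.

1553*x^6/80 + 92*x^5/5 + 131*x^4/8 + 13*x^3 + 17*x^2/2 + 4*x + 1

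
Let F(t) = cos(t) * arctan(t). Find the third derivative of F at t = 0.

-5

Multiply the two series term by term and collect like powers.
The coefficient of t^3 in the expansion is -5/6, so F′′′(0) = 3! * (-5/6) = -5.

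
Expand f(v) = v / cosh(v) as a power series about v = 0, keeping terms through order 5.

Write the quotient as an unknown series and match coefficients against numerator = denominator · series.
[v^0] = 0;  [v^1] = 1;  [v^2] = 0;  [v^3] = -1/2;  [v^4] = 0;  [v^5] = 5/24.

5*v^5/24 - v^3/2 + v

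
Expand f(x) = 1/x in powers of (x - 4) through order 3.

-(x - 4)^3/256 + (x - 4)^2/64 - (x - 4)/16 + 1/4

Differentiate repeatedly and evaluate at the center.
[(x - 4)^0] = 1/4;  [(x - 4)^1] = -1/16;  [(x - 4)^2] = 1/64;  [(x - 4)^3] = -1/256.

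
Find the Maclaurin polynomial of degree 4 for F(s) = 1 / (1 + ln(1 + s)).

Use the geometric series for the reciprocal, then substitute.
F(0) = 1
F′(0) = -1
F′′(0) = 3
F′′′(0) = -14
F^(4)(0) = 88

11*s^4/3 - 7*s^3/3 + 3*s^2/2 - s + 1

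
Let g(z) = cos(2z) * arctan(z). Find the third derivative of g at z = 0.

-14

Take the Cauchy product of the two expansions.
From the series, [z^3] g = -7/3; multiply by 3! = 6 to get -14.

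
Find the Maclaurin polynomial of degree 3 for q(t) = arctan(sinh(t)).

Let u equal the inner series; expand the outer function in u and truncate.
q(0) = 0
q′(0) = 1
q′′(0) = 0
q′′′(0) = -1

-t^3/6 + t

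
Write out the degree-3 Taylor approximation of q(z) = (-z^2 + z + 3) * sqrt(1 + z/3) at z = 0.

Shift and add copies of the series according to the polynomial's terms.
q(0) = 3
q′(0) = 3/2
q′′(0) = -7/4
q′′′(0) = -25/24

-25*z^3/144 - 7*z^2/8 + 3*z/2 + 3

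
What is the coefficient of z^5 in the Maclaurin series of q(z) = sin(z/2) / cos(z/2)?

Divide the numerator series by the denominator series (power-series long division).
q(0) = 0
q′(0) = 1/2
q′′(0) = 0
q′′′(0) = 1/4
q^(4)(0) = 0
q^(5)(0) = 1/2
So c_5 = q^(5)(0)/5! = 1/240.

1/240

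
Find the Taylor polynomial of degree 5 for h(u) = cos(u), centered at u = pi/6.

-(u - pi/6)^5/240 + sqrt(3)*(u - pi/6)^4/48 + (u - pi/6)^3/12 - sqrt(3)*(u - pi/6)^2/4 - (u - pi/6)/2 + sqrt(3)/2

h(pi/6) = sqrt(3)/2
h′(pi/6) = -1/2
h′′(pi/6) = -sqrt(3)/2
h′′′(pi/6) = 1/2
h^(4)(pi/6) = sqrt(3)/2
h^(5)(pi/6) = -1/2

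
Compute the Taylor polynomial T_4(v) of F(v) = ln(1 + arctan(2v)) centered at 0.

4*v^4/3 - 2*v^2 + 2*v

Plug the Maclaurin series of the inner function into that of the outer and collect terms.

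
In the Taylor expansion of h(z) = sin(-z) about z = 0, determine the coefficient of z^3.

1/6

h(0) = 0
h′(0) = -1
h′′(0) = 0
h′′′(0) = 1
So c_3 = h′′′(0)/3! = 1/6.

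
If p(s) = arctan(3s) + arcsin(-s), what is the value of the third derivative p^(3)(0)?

Add the two expansions coefficient-wise.
From the series, [s^3] p = -55/6; multiply by 3! = 6 to get -55.

-55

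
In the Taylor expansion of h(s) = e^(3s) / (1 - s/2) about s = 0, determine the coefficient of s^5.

Expand each factor separately, then convolve coefficients.

899/160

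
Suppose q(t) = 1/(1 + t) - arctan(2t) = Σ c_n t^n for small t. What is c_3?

Combine the two series term by term.
q(0) = 1
q′(0) = -3
q′′(0) = 2
q′′′(0) = 10
The Taylor polynomial is Σ q^(k)(0)/k! · t^k.

5/3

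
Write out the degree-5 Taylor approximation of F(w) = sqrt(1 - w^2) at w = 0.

-w^4/8 - w^2/2 + 1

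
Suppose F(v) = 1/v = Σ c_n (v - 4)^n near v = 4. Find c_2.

Use the known series and substitute for the argument.
F(4) = 1/4
F′(4) = -1/16
F′′(4) = 1/32
So c_2 = F′′(4)/2! = 1/64.

1/64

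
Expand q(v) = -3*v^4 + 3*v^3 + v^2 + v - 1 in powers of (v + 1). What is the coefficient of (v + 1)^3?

c_3 = q′′′(-1)/3! = 15.

15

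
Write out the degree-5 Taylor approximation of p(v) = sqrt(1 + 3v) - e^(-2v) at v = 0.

Combine the two series term by term.
p(0) = 0
p′(0) = 7/2
p′′(0) = -25/4
p′′′(0) = 145/8
p^(4)(0) = -1471/16
p^(5)(0) = 26539/32

26539*v^5/3840 - 1471*v^4/384 + 145*v^3/48 - 25*v^2/8 + 7*v/2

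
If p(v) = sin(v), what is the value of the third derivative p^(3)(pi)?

1

The coefficient of (v - pi)^3 in the expansion is 1/6, so p′′′(pi) = 3! * (1/6) = 1.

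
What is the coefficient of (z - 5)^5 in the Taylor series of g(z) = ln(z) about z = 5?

1/15625

g(5) = ln(5)
g′(5) = 1/5
g′′(5) = -1/25
g′′′(5) = 2/125
g^(4)(5) = -6/625
g^(5)(5) = 24/3125
Then c_k = g^(k)(5)/k! gives each Taylor coefficient.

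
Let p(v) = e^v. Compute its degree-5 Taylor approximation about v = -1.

p(-1) = e^(-1)
p′(-1) = e^(-1)
p′′(-1) = e^(-1)
p′′′(-1) = e^(-1)
p^(4)(-1) = e^(-1)
p^(5)(-1) = e^(-1)
Dividing each by k! gives the coefficients c_0, ..., c_5.

(v + 1)^5*e^(-1)/120 + (v + 1)^4*e^(-1)/24 + (v + 1)^3*e^(-1)/6 + (v + 1)^2*e^(-1)/2 + (v + 1)*e^(-1) + e^(-1)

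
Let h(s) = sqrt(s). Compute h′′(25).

Apply the Taylor formula c_k = f^(k)(a)/k!.
The coefficient of (s - 25)^2 in the expansion is -1/1000, so h′′(25) = 2! * (-1/1000) = -1/500.

-1/500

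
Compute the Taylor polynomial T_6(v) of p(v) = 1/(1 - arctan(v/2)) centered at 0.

v^6/360 + v^5/160 + v^4/48 + v^3/12 + v^2/4 + v/2 + 1

Let u equal the inner series; expand the outer function in u and truncate.
[v^0] = 1;  [v^1] = 1/2;  [v^2] = 1/4;  [v^3] = 1/12;  [v^4] = 1/48;  [v^5] = 1/160;  [v^6] = 1/360.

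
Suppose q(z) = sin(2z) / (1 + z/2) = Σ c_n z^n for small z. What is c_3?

-5/6

Multiply the two series term by term and collect like powers.
q(0) = 0
q′(0) = 2
q′′(0) = -2
q′′′(0) = -5
So c_3 = q′′′(0)/3! = -5/6.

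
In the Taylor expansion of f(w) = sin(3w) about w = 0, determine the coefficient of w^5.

81/40

Apply the Taylor formula c_k = f^(k)(a)/k!.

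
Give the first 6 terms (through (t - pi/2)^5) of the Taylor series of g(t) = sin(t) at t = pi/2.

Apply the Taylor formula c_k = f^(k)(a)/k!.
g(pi/2) = 1
g′(pi/2) = 0
g′′(pi/2) = -1
g′′′(pi/2) = 0
g^(4)(pi/2) = 1
g^(5)(pi/2) = 0
Then c_k = g^(k)(pi/2)/k! gives each Taylor coefficient.

(t - pi/2)^4/24 - (t - pi/2)^2/2 + 1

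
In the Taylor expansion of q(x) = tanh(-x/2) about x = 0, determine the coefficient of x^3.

1/24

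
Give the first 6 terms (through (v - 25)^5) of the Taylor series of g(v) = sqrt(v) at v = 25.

Apply the Taylor formula c_k = f^(k)(a)/k!.

7*(v - 25)^5/500000000 - (v - 25)^4/2000000 + (v - 25)^3/50000 - (v - 25)^2/1000 + (v - 25)/10 + 5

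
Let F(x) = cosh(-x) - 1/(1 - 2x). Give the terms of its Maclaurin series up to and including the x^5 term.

Expand each term separately and add.
F(0) = 0
F′(0) = -2
F′′(0) = -7
F′′′(0) = -48
F^(4)(0) = -383
F^(5)(0) = -3840
Then c_k = F^(k)(0)/k! gives each Taylor coefficient.

-32*x^5 - 383*x^4/24 - 8*x^3 - 7*x^2/2 - 2*x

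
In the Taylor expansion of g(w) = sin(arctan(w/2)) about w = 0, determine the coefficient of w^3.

-1/16

Plug the Maclaurin series of the inner function into that of the outer and collect terms.
[w^0] = 0;  [w^1] = 1/2;  [w^2] = 0;  [w^3] = -1/16.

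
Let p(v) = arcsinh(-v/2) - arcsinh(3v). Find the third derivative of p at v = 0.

Combine the two series term by term.
The coefficient of v^3 in the expansion is 217/48, so p′′′(0) = 3! * (217/48) = 217/8.

217/8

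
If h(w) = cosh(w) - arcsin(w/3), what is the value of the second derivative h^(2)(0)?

Add the two expansions coefficient-wise.
The coefficient of w^2 in the expansion is 1/2, so h′′(0) = 2! * (1/2) = 1.

1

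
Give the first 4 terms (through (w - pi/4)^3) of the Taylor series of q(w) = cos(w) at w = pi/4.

sqrt(2)*(w - pi/4)^3/12 - sqrt(2)*(w - pi/4)^2/4 - sqrt(2)*(w - pi/4)/2 + sqrt(2)/2

q(pi/4) = sqrt(2)/2
q′(pi/4) = -sqrt(2)/2
q′′(pi/4) = -sqrt(2)/2
q′′′(pi/4) = sqrt(2)/2
Then c_k = q^(k)(pi/4)/k! gives each Taylor coefficient.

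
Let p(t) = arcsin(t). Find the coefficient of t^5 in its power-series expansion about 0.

3/40

Use the known series and substitute for the argument.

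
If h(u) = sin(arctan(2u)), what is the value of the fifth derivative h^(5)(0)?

1440

Let u equal the inner series; expand the outer function in u and truncate.
From the series, [u^5] h = 12; multiply by 5! = 120 to get 1440.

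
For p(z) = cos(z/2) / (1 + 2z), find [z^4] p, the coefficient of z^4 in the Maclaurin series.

Take the Cauchy product of the two expansions.
p(0) = 1
p′(0) = -2
p′′(0) = 31/4
p′′′(0) = -93/2
p^(4)(0) = 5953/16

5953/384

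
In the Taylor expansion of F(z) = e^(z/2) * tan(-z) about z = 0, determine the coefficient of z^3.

Expand each factor separately, then convolve coefficients.
[z^0] = 0;  [z^1] = -1;  [z^2] = -1/2;  [z^3] = -11/24.

-11/24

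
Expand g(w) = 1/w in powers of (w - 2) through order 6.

(w - 2)^6/128 - (w - 2)^5/64 + (w - 2)^4/32 - (w - 2)^3/16 + (w - 2)^2/8 - (w - 2)/4 + 1/2

Apply the Taylor formula c_k = f^(k)(a)/k!.
g(2) = 1/2
g′(2) = -1/4
g′′(2) = 1/4
g′′′(2) = -3/8
g^(4)(2) = 3/4
g^(5)(2) = -15/8
g^(6)(2) = 45/8
Dividing each by k! gives the coefficients c_0, ..., c_6.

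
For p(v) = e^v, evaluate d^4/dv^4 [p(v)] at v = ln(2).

2

The coefficient of (v - ln(2))^4 in the expansion is 1/12, so p^(4)(ln(2)) = 4! * (1/12) = 2.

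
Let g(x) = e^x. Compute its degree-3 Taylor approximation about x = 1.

[(x - 1)^0] = e;  [(x - 1)^1] = e;  [(x - 1)^2] = e/2;  [(x - 1)^3] = e/6.

e*(x - 1)^3/6 + e*(x - 1)^2/2 + e*(x - 1) + e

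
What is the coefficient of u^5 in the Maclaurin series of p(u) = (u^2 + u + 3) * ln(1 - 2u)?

-388/15

Distribute the polynomial across the series and collect like powers.
So c_5 = p^(5)(0)/5! = -388/15.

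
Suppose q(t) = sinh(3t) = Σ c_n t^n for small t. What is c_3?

9/2

q(0) = 0
q′(0) = 3
q′′(0) = 0
q′′′(0) = 27
The Taylor polynomial is Σ q^(k)(0)/k! · t^k.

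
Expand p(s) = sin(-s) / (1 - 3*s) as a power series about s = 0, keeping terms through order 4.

-53*s^4/2 - 53*s^3/6 - 3*s^2 - s

Multiply the numerator's expansion by the denominator's geometric series.
p(0) = 0
p′(0) = -1
p′′(0) = -6
p′′′(0) = -53
p^(4)(0) = -636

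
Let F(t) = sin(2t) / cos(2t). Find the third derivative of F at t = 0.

16

Write the quotient as an unknown series and match coefficients against numerator = denominator · series.
The coefficient of t^3 in the expansion is 8/3, so F′′′(0) = 3! * (8/3) = 16.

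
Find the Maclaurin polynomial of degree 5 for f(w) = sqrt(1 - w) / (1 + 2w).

Write out both Maclaurin series and multiply, keeping only the needed powers.
[w^0] = 1;  [w^1] = -5/2;  [w^2] = 39/8;  [w^3] = -157/16;  [w^4] = 2507/128;  [w^5] = -10035/256.

-10035*w^5/256 + 2507*w^4/128 - 157*w^3/16 + 39*w^2/8 - 5*w/2 + 1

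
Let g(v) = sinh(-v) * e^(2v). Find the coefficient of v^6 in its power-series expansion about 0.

-91/180

Multiply the two series term by term and collect like powers.
g(0) = 0
g′(0) = -1
g′′(0) = -4
g′′′(0) = -13
g^(4)(0) = -40
g^(5)(0) = -121
g^(6)(0) = -364
So c_6 = g^(6)(0)/6! = -91/180.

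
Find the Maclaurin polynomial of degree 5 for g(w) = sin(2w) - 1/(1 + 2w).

484*w^5/15 - 16*w^4 + 20*w^3/3 - 4*w^2 + 4*w - 1

Combine the two series term by term.
g(0) = -1
g′(0) = 4
g′′(0) = -8
g′′′(0) = 40
g^(4)(0) = -384
g^(5)(0) = 3872
The Taylor polynomial is Σ g^(k)(0)/k! · w^k.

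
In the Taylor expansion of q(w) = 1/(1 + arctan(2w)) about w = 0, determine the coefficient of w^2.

Let u equal the inner series; expand the outer function in u and truncate.
q(0) = 1
q′(0) = -2
q′′(0) = 8
The Taylor polynomial is Σ q^(k)(0)/k! · w^k.

4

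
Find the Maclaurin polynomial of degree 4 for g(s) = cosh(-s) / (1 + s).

Write out both Maclaurin series and multiply, keeping only the needed powers.
g(0) = 1
g′(0) = -1
g′′(0) = 3
g′′′(0) = -9
g^(4)(0) = 37
Dividing each by k! gives the coefficients c_0, ..., c_4.

37*s^4/24 - 3*s^3/2 + 3*s^2/2 - s + 1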